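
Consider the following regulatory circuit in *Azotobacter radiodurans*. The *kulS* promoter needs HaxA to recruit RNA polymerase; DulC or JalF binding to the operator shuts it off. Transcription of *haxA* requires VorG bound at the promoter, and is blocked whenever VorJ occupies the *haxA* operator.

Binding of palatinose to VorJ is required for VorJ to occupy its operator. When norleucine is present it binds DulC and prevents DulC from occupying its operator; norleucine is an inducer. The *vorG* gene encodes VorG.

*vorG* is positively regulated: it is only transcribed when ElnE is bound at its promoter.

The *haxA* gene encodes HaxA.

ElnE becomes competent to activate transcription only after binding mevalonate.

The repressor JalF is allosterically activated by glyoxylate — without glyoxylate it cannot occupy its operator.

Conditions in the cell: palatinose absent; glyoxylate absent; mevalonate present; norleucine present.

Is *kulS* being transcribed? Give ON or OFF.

Norleucine is present, so DulC is inactive.
Mevalonate is present, so ElnE is active.
No repressor is bound and ElnE is active, so *vorG* is transcribed.
So VorG is produced and active.
Palatinose is absent, so VorJ is inactive.
No repressor is bound and VorG is active, so *haxA* is transcribed.
So HaxA is produced and active.
Glyoxylate is absent, so JalF is inactive.
No repressor is bound and HaxA is active, so *kulS* is transcribed.

ON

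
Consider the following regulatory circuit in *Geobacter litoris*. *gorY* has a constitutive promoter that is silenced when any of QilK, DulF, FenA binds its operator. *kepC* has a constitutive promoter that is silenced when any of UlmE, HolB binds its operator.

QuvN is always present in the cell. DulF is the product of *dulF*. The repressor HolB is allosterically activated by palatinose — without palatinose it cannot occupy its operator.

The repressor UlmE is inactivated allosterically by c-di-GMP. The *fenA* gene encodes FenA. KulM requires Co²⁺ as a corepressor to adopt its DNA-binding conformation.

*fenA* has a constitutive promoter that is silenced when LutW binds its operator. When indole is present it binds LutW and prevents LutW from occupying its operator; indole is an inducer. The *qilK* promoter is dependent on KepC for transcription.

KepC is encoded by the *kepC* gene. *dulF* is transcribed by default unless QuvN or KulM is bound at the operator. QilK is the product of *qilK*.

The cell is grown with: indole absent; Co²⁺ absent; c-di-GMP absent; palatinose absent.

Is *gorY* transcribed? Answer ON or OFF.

ON

c-di-GMP is absent, so UlmE is active.
Palatinose is absent, so HolB is inactive.
With repressor UlmE bound, *kepC* is not transcribed.
So KepC is not produced.
Required activator KepC is absent, so *qilK* is not transcribed.
So QilK is not produced.
QuvN is produced constitutively and is active.
Co²⁺ is absent, so KulM is inactive.
With repressor QuvN bound, *dulF* is not transcribed.
So DulF is not produced.
Indole is absent, so LutW is active.
With repressor LutW bound, *fenA* is not transcribed.
So FenA is not produced.
With no repressor bound, *gorY* is transcribed.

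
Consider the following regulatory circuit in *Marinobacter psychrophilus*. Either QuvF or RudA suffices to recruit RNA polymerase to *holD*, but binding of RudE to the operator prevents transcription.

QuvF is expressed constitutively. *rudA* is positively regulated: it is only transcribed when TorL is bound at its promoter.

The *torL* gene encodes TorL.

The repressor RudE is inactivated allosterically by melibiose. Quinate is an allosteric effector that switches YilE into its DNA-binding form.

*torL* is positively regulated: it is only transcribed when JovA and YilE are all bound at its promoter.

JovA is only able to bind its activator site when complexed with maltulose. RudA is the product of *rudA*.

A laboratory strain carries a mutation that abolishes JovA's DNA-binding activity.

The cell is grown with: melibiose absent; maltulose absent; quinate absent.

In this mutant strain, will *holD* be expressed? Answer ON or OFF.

OFF

QuvF is produced constitutively and is active.
Melibiose is absent, so RudE is active.
JovA is non-functional in this strain, so it has no effect.
Quinate is absent, so YilE is inactive.
Required activator JovA is absent, so *torL* is not transcribed.
So TorL is not produced.
Required activator TorL is absent, so *rudA* is not transcribed.
So RudA is not produced.
With repressor RudE bound, *holD* is not transcribed.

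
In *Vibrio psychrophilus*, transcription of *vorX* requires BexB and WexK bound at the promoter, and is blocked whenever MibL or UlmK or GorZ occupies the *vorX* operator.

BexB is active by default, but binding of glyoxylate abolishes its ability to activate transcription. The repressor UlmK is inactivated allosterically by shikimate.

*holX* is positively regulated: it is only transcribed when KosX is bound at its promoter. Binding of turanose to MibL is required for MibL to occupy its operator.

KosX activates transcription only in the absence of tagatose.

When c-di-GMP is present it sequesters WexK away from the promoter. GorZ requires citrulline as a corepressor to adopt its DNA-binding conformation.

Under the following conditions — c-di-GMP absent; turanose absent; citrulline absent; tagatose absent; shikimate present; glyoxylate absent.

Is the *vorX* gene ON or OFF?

Glyoxylate is absent, so BexB is active.
Turanose is absent, so MibL is inactive.
c-di-GMP is absent, so WexK is active.
Shikimate is present, so UlmK is inactive.
Citrulline is absent, so GorZ is inactive.
No repressor is bound and BexB and WexK are active, so *vorX* is transcribed.

ON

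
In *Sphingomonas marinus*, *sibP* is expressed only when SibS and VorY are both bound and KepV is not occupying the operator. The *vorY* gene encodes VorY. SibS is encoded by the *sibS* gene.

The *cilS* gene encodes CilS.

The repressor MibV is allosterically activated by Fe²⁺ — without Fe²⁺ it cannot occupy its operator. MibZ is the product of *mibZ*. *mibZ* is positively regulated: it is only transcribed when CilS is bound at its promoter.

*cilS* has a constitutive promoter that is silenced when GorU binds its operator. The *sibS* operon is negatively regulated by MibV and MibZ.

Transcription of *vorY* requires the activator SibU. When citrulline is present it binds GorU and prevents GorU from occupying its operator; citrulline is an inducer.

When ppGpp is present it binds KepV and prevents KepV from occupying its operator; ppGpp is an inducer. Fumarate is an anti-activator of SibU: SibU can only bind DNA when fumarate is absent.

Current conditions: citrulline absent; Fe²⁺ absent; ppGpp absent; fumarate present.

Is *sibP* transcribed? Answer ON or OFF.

Fe²⁺ is absent, so MibV is inactive.
Citrulline is absent, so GorU is active.
With repressor GorU bound, *cilS* is not transcribed.
So CilS is not produced.
Required activator CilS is absent, so *mibZ* is not transcribed.
So MibZ is not produced.
With no repressor bound, *sibS* is transcribed.
So SibS is produced and active.
Fumarate is present, so SibU is inactive.
Required activator SibU is absent, so *vorY* is not transcribed.
So VorY is not produced.
ppGpp is absent, so KepV is active.
With repressor KepV bound, *sibP* is not transcribed.

OFF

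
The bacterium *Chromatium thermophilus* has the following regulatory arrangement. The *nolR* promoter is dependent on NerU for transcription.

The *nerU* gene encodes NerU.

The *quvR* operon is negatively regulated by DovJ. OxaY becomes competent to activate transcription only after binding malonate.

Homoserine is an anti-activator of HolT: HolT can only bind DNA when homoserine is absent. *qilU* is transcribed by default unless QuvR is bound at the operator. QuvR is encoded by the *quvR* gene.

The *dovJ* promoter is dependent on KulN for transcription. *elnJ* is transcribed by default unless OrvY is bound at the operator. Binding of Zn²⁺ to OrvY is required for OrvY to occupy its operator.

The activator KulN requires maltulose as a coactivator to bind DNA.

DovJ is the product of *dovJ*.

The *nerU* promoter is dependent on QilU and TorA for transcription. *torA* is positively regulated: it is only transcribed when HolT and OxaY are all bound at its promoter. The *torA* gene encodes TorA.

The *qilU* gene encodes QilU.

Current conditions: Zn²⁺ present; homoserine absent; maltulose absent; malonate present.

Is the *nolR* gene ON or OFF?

Maltulose is absent, so KulN is inactive.
Required activator KulN is absent, so *dovJ* is not transcribed.
So DovJ is not produced.
With no repressor bound, *quvR* is transcribed.
So QuvR is produced and active.
With repressor QuvR bound, *qilU* is not transcribed.
So QilU is not produced.
Homoserine is absent, so HolT is active.
Malonate is present, so OxaY is active.
No repressor is bound and HolT and OxaY are active, so *torA* is transcribed.
So TorA is produced and active.
Required activator QilU is absent, so *nerU* is not transcribed.
So NerU is not produced.
Required activator NerU is absent, so *nolR* is not transcribed.

OFF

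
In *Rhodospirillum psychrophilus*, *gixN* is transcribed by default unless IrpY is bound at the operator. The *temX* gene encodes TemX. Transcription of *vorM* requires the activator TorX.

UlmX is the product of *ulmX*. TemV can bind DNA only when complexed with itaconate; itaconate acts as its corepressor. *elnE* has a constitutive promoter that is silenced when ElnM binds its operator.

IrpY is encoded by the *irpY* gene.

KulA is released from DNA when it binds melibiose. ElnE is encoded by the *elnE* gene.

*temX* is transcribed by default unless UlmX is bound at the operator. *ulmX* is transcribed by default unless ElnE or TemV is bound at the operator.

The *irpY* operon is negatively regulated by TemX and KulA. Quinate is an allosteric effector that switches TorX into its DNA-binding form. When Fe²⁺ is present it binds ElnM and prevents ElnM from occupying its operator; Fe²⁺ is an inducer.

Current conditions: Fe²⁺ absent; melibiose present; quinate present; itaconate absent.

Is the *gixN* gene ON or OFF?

OFF

Fe²⁺ is absent, so ElnM is active.
With repressor ElnM bound, *elnE* is not transcribed.
So ElnE is not produced.
Itaconate is absent, so TemV is inactive.
With no repressor bound, *ulmX* is transcribed.
So UlmX is produced and active.
With repressor UlmX bound, *temX* is not transcribed.
So TemX is not produced.
Melibiose is present, so KulA is inactive.
With no repressor bound, *irpY* is transcribed.
So IrpY is produced and active.
With repressor IrpY bound, *gixN* is not transcribed.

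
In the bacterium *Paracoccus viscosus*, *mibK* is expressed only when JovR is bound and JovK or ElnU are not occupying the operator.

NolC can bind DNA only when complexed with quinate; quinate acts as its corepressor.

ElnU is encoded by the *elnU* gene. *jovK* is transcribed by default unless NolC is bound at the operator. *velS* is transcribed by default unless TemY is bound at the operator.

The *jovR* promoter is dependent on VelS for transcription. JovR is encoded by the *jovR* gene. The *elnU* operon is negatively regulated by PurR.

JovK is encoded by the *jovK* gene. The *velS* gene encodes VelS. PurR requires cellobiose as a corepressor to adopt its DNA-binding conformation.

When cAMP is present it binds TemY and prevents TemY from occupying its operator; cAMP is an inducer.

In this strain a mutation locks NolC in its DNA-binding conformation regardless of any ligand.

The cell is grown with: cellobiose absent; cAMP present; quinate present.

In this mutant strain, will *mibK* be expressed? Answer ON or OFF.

OFF

NolC is constitutively active in this strain.
With repressor NolC bound, *jovK* is not transcribed.
So JovK is not produced.
cAMP is present, so TemY is inactive.
With no repressor bound, *velS* is transcribed.
So VelS is produced and active.
No repressor is bound and VelS is active, so *jovR* is transcribed.
So JovR is produced and active.
Cellobiose is absent, so PurR is inactive.
With no repressor bound, *elnU* is transcribed.
So ElnU is produced and active.
With repressor ElnU bound, *mibK* is not transcribed.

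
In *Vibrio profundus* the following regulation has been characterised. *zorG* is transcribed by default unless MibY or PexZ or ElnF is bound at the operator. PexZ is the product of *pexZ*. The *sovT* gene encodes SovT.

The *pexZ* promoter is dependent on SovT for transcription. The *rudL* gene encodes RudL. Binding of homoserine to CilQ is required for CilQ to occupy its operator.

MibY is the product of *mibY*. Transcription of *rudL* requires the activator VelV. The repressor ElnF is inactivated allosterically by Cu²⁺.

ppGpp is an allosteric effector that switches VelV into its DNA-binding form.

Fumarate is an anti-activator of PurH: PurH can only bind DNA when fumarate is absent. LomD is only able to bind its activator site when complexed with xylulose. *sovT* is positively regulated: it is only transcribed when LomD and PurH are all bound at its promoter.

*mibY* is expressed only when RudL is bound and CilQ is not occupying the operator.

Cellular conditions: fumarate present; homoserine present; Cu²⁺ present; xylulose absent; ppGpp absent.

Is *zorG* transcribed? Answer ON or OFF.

Homoserine is present, so CilQ is active.
ppGpp is absent, so VelV is inactive.
Required activator VelV is absent, so *rudL* is not transcribed.
So RudL is not produced.
With repressor CilQ bound, *mibY* is not transcribed.
So MibY is not produced.
Xylulose is absent, so LomD is inactive.
Fumarate is present, so PurH is inactive.
Required activator LomD is absent, so *sovT* is not transcribed.
So SovT is not produced.
Required activator SovT is absent, so *pexZ* is not transcribed.
So PexZ is not produced.
Cu²⁺ is present, so ElnF is inactive.
With no repressor bound, *zorG* is transcribed.

ON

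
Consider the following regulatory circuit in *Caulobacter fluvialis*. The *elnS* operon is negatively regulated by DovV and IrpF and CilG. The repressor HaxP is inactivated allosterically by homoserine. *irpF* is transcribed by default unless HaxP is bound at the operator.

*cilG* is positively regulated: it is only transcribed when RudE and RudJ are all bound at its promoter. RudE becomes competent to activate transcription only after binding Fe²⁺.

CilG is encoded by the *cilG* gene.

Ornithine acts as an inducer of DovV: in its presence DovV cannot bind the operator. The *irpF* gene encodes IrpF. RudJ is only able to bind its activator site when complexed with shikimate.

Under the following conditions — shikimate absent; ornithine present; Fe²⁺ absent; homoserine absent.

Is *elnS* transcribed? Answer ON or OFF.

Ornithine is present, so DovV is inactive.
Homoserine is absent, so HaxP is active.
With repressor HaxP bound, *irpF* is not transcribed.
So IrpF is not produced.
Fe²⁺ is absent, so RudE is inactive.
Shikimate is absent, so RudJ is inactive.
Required activator RudE is absent, so *cilG* is not transcribed.
So CilG is not produced.
With no repressor bound, *elnS* is transcribed.

ON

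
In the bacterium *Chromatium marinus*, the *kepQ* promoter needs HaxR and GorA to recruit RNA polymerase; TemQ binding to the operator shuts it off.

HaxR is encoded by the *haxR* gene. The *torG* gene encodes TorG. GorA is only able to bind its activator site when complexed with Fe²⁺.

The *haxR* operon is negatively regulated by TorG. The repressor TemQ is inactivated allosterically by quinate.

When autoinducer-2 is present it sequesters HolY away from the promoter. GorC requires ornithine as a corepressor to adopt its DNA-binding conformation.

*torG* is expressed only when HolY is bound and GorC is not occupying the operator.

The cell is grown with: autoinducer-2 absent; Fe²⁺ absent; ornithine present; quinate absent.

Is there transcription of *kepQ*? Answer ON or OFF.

Ornithine is present, so GorC is active.
Autoinducer-2 is absent, so HolY is active.
With repressor GorC bound, *torG* is not transcribed.
So TorG is not produced.
With no repressor bound, *haxR* is transcribed.
So HaxR is produced and active.
Quinate is absent, so TemQ is active.
Fe²⁺ is absent, so GorA is inactive.
With repressor TemQ bound, *kepQ* is not transcribed.

OFF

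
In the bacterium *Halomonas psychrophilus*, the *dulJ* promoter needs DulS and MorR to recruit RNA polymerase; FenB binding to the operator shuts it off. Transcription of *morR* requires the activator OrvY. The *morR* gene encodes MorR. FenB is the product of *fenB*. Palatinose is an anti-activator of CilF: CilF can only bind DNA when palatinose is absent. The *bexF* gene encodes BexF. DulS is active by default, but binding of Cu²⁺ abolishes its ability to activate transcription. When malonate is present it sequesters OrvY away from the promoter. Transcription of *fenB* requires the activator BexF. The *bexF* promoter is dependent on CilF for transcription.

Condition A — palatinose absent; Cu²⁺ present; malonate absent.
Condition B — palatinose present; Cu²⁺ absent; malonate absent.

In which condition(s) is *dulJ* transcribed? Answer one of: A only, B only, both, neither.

B only

Condition A:
Palatinose is absent, so CilF is active.
No repressor is bound and CilF is active, so *bexF* is transcribed.
So BexF is produced and active.
No repressor is bound and BexF is active, so *fenB* is transcribed.
So FenB is produced and active.
Cu²⁺ is present, so DulS is inactive.
Malonate is absent, so OrvY is active.
No repressor is bound and OrvY is active, so *morR* is transcribed.
So MorR is produced and active.
With repressor FenB bound, *dulJ* is not transcribed.
→ *dulJ* is OFF in A.
Condition B:
Palatinose is present, so CilF is inactive.
Required activator CilF is absent, so *bexF* is not transcribed.
So BexF is not produced.
Required activator BexF is absent, so *fenB* is not transcribed.
So FenB is not produced.
Cu²⁺ is absent, so DulS is active.
Malonate is absent, so OrvY is active.
No repressor is bound and OrvY is active, so *morR* is transcribed.
So MorR is produced and active.
No repressor is bound and DulS and MorR are active, so *dulJ* is transcribed.
→ *dulJ* is ON in B.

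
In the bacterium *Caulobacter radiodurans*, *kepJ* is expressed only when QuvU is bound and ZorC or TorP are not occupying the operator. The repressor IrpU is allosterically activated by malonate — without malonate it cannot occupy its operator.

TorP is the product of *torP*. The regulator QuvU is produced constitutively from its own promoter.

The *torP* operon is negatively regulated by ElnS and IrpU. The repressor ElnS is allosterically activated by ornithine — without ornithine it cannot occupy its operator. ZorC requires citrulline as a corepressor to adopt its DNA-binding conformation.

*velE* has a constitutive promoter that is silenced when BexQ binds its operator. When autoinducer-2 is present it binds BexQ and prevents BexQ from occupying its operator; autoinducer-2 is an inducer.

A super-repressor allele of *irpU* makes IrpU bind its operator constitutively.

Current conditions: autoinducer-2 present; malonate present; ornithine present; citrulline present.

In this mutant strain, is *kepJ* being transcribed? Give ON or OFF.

OFF

QuvU is produced constitutively and is active.
Citrulline is present, so ZorC is active.
Ornithine is present, so ElnS is active.
IrpU is constitutively active in this strain.
With repressor ElnS bound, *torP* is not transcribed.
So TorP is not produced.
With repressor ZorC bound, *kepJ* is not transcribed.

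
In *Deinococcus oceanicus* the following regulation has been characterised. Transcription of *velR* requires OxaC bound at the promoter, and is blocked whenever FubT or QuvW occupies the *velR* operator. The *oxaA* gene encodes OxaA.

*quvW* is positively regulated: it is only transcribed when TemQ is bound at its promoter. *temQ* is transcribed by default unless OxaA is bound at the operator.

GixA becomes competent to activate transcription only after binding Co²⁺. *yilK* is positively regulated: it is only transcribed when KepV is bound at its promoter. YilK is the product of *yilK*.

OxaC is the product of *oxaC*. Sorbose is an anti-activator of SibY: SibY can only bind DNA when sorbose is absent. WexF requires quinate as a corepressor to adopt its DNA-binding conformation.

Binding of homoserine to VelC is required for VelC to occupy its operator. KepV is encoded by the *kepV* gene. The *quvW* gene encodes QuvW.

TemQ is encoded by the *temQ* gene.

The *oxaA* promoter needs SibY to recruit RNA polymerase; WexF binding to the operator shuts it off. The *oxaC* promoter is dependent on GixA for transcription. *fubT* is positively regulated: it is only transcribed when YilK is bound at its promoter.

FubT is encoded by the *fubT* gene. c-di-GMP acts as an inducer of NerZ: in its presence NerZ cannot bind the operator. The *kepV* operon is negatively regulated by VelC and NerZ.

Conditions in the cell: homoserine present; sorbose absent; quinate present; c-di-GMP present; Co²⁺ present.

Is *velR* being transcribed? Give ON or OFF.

Homoserine is present, so VelC is active.
c-di-GMP is present, so NerZ is inactive.
With repressor VelC bound, *kepV* is not transcribed.
So KepV is not produced.
Required activator KepV is absent, so *yilK* is not transcribed.
So YilK is not produced.
Required activator YilK is absent, so *fubT* is not transcribed.
So FubT is not produced.
Sorbose is absent, so SibY is active.
Quinate is present, so WexF is active.
With repressor WexF bound, *oxaA* is not transcribed.
So OxaA is not produced.
With no repressor bound, *temQ* is transcribed.
So TemQ is produced and active.
No repressor is bound and TemQ is active, so *quvW* is transcribed.
So QuvW is produced and active.
Co²⁺ is present, so GixA is active.
No repressor is bound and GixA is active, so *oxaC* is transcribed.
So OxaC is produced and active.
With repressor QuvW bound, *velR* is not transcribed.

OFF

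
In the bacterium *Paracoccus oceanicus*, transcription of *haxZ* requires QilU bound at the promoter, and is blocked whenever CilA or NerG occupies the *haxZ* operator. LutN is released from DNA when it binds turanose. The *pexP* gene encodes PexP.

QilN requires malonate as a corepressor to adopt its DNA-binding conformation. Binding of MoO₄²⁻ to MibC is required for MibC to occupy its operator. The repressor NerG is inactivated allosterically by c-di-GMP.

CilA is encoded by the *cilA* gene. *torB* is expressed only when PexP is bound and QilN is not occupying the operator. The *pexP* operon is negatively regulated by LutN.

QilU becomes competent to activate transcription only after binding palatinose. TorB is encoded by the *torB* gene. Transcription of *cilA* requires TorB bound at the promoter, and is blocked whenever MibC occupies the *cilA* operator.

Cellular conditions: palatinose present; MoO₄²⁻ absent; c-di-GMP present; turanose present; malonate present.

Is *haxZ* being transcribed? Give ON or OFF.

ON

Turanose is present, so LutN is inactive.
With no repressor bound, *pexP* is transcribed.
So PexP is produced and active.
Malonate is present, so QilN is active.
With repressor QilN bound, *torB* is not transcribed.
So TorB is not produced.
MoO₄²⁻ is absent, so MibC is inactive.
Required activator TorB is absent, so *cilA* is not transcribed.
So CilA is not produced.
Palatinose is present, so QilU is active.
c-di-GMP is present, so NerG is inactive.
No repressor is bound and QilU is active, so *haxZ* is transcribed.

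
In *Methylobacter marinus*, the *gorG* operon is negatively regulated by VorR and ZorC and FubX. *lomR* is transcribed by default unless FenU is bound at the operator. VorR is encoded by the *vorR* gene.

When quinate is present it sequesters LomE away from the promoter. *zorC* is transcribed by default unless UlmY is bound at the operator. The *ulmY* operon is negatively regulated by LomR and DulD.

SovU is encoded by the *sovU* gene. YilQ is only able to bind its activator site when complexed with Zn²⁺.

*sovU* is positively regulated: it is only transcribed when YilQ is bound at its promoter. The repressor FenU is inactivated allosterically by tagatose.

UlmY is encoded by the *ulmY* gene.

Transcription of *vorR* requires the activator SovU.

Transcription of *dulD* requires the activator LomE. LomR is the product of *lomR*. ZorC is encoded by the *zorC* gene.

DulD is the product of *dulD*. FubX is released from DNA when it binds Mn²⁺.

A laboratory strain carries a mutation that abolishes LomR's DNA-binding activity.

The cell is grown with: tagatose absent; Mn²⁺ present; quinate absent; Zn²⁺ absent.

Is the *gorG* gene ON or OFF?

OFF

Zn²⁺ is absent, so YilQ is inactive.
Required activator YilQ is absent, so *sovU* is not transcribed.
So SovU is not produced.
Required activator SovU is absent, so *vorR* is not transcribed.
So VorR is not produced.
LomR is non-functional in this strain, so it has no effect.
Quinate is absent, so LomE is active.
No repressor is bound and LomE is active, so *dulD* is transcribed.
So DulD is produced and active.
With repressor DulD bound, *ulmY* is not transcribed.
So UlmY is not produced.
With no repressor bound, *zorC* is transcribed.
So ZorC is produced and active.
Mn²⁺ is present, so FubX is inactive.
With repressor ZorC bound, *gorG* is not transcribed.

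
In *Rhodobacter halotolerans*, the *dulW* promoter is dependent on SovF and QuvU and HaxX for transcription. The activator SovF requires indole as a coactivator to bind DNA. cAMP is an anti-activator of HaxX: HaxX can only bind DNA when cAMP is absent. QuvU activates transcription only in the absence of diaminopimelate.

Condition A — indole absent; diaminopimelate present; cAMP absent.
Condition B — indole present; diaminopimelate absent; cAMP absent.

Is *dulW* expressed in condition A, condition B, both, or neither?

B only

Condition A:
Indole is absent, so SovF is inactive.
Diaminopimelate is present, so QuvU is inactive.
cAMP is absent, so HaxX is active.
Required activator SovF is absent, so *dulW* is not transcribed.
→ *dulW* is OFF in A.
Condition B:
Indole is present, so SovF is active.
Diaminopimelate is absent, so QuvU is active.
cAMP is absent, so HaxX is active.
No repressor is bound and SovF and QuvU and HaxX are active, so *dulW* is transcribed.
→ *dulW* is ON in B.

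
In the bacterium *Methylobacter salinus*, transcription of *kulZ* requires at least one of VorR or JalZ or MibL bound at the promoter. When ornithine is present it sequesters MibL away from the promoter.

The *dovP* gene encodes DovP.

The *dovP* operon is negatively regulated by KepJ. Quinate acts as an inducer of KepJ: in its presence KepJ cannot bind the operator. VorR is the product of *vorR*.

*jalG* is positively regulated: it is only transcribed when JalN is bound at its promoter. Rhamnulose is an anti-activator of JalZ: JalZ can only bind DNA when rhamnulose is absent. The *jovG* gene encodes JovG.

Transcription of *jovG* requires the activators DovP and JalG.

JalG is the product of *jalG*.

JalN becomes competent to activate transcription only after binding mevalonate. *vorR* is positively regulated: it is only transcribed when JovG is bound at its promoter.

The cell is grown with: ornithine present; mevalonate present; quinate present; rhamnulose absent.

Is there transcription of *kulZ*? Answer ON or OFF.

Quinate is present, so KepJ is inactive.
With no repressor bound, *dovP* is transcribed.
So DovP is produced and active.
Mevalonate is present, so JalN is active.
No repressor is bound and JalN is active, so *jalG* is transcribed.
So JalG is produced and active.
No repressor is bound and DovP and JalG are active, so *jovG* is transcribed.
So JovG is produced and active.
No repressor is bound and JovG is active, so *vorR* is transcribed.
So VorR is produced and active.
Rhamnulose is absent, so JalZ is active.
Ornithine is present, so MibL is inactive.
Activator VorR is present, so *kulZ* is transcribed.

ON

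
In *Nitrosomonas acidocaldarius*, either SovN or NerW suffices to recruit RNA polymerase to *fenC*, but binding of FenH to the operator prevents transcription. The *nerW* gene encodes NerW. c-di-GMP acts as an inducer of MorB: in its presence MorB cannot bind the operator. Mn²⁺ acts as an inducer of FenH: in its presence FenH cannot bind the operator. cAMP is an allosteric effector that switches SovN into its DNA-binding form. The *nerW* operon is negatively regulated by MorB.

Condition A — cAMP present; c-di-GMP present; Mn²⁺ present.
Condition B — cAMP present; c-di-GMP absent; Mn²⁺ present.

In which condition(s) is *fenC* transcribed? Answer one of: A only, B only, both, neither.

both

Condition A:
cAMP is present, so SovN is active.
c-di-GMP is present, so MorB is inactive.
With no repressor bound, *nerW* is transcribed.
So NerW is produced and active.
Mn²⁺ is present, so FenH is inactive.
Activator SovN is present, so *fenC* is transcribed.
→ *fenC* is ON in A.
Condition B:
cAMP is present, so SovN is active.
c-di-GMP is absent, so MorB is active.
With repressor MorB bound, *nerW* is not transcribed.
So NerW is not produced.
Mn²⁺ is present, so FenH is inactive.
Activator SovN is present, so *fenC* is transcribed.
→ *fenC* is ON in B.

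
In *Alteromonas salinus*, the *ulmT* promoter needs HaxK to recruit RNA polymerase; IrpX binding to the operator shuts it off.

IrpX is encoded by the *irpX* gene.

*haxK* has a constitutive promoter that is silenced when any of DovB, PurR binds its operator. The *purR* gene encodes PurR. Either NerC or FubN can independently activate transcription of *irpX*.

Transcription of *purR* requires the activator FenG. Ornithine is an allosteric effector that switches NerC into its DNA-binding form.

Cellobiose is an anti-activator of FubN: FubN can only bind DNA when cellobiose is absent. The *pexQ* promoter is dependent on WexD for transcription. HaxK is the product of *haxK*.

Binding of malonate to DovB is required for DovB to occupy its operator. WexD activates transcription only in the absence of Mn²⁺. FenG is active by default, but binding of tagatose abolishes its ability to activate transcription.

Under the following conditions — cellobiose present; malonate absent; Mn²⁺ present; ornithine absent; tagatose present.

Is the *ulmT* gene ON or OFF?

Ornithine is absent, so NerC is inactive.
Cellobiose is present, so FubN is inactive.
No activator is available at the *irpX* promoter, so *irpX* is not transcribed.
So IrpX is not produced.
Malonate is absent, so DovB is inactive.
Tagatose is present, so FenG is inactive.
Required activator FenG is absent, so *purR* is not transcribed.
So PurR is not produced.
With no repressor bound, *haxK* is transcribed.
So HaxK is produced and active.
No repressor is bound and HaxK is active, so *ulmT* is transcribed.

ON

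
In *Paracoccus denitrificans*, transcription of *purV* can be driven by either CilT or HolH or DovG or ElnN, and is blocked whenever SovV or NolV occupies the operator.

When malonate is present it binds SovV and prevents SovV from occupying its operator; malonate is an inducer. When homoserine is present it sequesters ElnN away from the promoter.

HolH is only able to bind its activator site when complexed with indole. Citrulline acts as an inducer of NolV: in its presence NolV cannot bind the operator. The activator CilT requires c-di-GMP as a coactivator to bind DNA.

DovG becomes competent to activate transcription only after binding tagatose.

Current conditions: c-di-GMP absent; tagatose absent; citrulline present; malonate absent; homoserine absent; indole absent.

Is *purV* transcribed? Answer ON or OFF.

Malonate is absent, so SovV is active.
c-di-GMP is absent, so CilT is inactive.
Citrulline is present, so NolV is inactive.
Indole is absent, so HolH is inactive.
Tagatose is absent, so DovG is inactive.
Homoserine is absent, so ElnN is active.
With repressor SovV bound, *purV* is not transcribed.

OFF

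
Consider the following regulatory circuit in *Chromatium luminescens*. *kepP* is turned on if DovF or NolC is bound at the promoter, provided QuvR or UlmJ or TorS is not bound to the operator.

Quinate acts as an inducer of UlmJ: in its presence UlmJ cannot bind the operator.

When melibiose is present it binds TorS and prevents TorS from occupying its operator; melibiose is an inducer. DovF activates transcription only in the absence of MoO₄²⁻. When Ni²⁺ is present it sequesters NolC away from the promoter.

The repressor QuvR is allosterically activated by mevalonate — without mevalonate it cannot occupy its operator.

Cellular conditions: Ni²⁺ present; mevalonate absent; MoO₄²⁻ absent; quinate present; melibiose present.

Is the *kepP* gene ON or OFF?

Mevalonate is absent, so QuvR is inactive.
MoO₄²⁻ is absent, so DovF is active.
Quinate is present, so UlmJ is inactive.
Melibiose is present, so TorS is inactive.
Ni²⁺ is present, so NolC is inactive.
Activator DovF is present, so *kepP* is transcribed.

ON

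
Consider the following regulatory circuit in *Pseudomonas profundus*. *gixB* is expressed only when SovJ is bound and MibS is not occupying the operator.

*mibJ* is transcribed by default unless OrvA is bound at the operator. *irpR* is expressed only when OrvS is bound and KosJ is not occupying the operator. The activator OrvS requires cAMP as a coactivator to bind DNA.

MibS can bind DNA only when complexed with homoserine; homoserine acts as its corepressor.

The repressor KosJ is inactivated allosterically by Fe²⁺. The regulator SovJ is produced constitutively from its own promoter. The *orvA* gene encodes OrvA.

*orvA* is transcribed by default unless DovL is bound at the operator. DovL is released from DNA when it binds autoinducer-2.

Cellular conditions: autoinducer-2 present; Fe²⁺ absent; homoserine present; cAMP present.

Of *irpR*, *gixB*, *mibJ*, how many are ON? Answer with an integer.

Fe²⁺ is absent, so KosJ is active.
cAMP is present, so OrvS is active.
With repressor KosJ bound, *irpR* is not transcribed.
→ *irpR* is OFF.
Homoserine is present, so MibS is active.
SovJ is produced constitutively and is active.
With repressor MibS bound, *gixB* is not transcribed.
→ *gixB* is OFF.
Autoinducer-2 is present, so DovL is inactive.
With no repressor bound, *orvA* is transcribed.
So OrvA is produced and active.
With repressor OrvA bound, *mibJ* is not transcribed.
→ *mibJ* is OFF.
0 of the 3 genes are transcribed.

0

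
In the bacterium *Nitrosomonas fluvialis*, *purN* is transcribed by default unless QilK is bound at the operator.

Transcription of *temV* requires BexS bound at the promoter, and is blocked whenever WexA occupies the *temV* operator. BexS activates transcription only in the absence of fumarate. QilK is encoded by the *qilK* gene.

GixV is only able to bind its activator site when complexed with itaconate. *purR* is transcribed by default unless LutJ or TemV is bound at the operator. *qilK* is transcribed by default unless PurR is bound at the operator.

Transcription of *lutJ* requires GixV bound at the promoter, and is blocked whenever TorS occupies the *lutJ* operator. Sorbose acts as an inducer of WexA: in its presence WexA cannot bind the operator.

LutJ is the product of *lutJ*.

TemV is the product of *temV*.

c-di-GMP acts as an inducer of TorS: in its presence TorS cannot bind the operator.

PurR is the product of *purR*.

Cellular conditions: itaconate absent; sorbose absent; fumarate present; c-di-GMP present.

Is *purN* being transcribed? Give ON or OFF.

Itaconate is absent, so GixV is inactive.
c-di-GMP is present, so TorS is inactive.
Required activator GixV is absent, so *lutJ* is not transcribed.
So LutJ is not produced.
Fumarate is present, so BexS is inactive.
Sorbose is absent, so WexA is active.
With repressor WexA bound, *temV* is not transcribed.
So TemV is not produced.
With no repressor bound, *purR* is transcribed.
So PurR is produced and active.
With repressor PurR bound, *qilK* is not transcribed.
So QilK is not produced.
With no repressor bound, *purN* is transcribed.

ON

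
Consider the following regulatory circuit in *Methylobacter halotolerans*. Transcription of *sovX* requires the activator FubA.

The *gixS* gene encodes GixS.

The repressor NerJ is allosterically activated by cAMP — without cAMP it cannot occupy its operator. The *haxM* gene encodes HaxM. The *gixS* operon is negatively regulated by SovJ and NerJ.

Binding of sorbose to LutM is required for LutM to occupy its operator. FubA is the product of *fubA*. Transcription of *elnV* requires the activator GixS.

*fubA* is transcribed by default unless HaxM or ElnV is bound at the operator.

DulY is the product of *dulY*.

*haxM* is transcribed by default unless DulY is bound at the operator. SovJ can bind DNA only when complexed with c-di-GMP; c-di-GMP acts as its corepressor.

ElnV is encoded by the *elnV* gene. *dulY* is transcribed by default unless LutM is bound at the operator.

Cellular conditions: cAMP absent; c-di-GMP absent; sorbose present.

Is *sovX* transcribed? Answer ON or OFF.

Sorbose is present, so LutM is active.
With repressor LutM bound, *dulY* is not transcribed.
So DulY is not produced.
With no repressor bound, *haxM* is transcribed.
So HaxM is produced and active.
c-di-GMP is absent, so SovJ is inactive.
cAMP is absent, so NerJ is inactive.
With no repressor bound, *gixS* is transcribed.
So GixS is produced and active.
No repressor is bound and GixS is active, so *elnV* is transcribed.
So ElnV is produced and active.
With repressor HaxM bound, *fubA* is not transcribed.
So FubA is not produced.
Required activator FubA is absent, so *sovX* is not transcribed.

OFF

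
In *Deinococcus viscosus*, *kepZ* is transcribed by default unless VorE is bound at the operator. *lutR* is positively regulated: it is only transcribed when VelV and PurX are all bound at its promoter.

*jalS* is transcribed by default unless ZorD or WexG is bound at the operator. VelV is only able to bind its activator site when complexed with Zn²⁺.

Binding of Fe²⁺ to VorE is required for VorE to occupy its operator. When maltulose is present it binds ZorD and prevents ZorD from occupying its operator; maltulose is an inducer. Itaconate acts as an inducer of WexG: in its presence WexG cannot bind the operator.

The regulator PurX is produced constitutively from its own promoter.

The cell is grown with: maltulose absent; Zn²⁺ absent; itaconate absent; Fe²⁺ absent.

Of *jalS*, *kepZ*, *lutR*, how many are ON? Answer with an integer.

1

Maltulose is absent, so ZorD is active.
Itaconate is absent, so WexG is active.
With repressor ZorD bound, *jalS* is not transcribed.
→ *jalS* is OFF.
Fe²⁺ is absent, so VorE is inactive.
With no repressor bound, *kepZ* is transcribed.
→ *kepZ* is ON.
Zn²⁺ is absent, so VelV is inactive.
PurX is produced constitutively and is active.
Required activator VelV is absent, so *lutR* is not transcribed.
→ *lutR* is OFF.
1 of the 3 genes is transcribed.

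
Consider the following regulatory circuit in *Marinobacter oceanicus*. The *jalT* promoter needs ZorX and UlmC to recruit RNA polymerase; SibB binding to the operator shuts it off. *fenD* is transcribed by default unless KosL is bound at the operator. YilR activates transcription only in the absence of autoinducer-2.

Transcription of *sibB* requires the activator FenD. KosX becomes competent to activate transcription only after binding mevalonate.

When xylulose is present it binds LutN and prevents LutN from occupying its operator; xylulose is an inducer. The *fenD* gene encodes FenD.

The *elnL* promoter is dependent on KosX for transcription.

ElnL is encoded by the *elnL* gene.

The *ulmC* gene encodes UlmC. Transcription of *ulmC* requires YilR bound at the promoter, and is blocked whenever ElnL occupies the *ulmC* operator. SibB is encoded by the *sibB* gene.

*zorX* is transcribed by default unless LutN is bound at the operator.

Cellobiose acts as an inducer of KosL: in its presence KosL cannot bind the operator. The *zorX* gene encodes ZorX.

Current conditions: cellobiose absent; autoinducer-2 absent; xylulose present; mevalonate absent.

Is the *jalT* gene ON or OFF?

Xylulose is present, so LutN is inactive.
With no repressor bound, *zorX* is transcribed.
So ZorX is produced and active.
Mevalonate is absent, so KosX is inactive.
Required activator KosX is absent, so *elnL* is not transcribed.
So ElnL is not produced.
Autoinducer-2 is absent, so YilR is active.
No repressor is bound and YilR is active, so *ulmC* is transcribed.
So UlmC is produced and active.
Cellobiose is absent, so KosL is active.
With repressor KosL bound, *fenD* is not transcribed.
So FenD is not produced.
Required activator FenD is absent, so *sibB* is not transcribed.
So SibB is not produced.
No repressor is bound and ZorX and UlmC are active, so *jalT* is transcribed.

ON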